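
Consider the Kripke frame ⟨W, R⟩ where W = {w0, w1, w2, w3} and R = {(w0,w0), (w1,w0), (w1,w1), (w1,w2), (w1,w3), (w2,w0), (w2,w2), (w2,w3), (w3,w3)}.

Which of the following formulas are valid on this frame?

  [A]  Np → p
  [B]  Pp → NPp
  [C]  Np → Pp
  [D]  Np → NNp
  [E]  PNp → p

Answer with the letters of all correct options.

A, C, D

R is reflexive: each world relates to itself.
R is not symmetric: w1 R w0 but not w0 R w1.
R is transitive: R is closed under composition.
R is not euclidean: w1 R w0 and w1 R w1 but not w0 R w1.
R is serial: every world has an R-successor.
(A) Np → p is axiom T; it is valid on a frame exactly when R is reflexive. R is reflexive, so valid.
(B) Pp → NPp is axiom 5; it is valid on a frame exactly when R is euclidean. R is not euclidean, so not valid.
(C) Np → Pp is axiom D, which corresponds to seriality. R is serial — valid.
(D) axiom 4: valid iff R is transitive. R is transitive — valid.
(E) PNp → p is the dual of axiom B; it is valid on a frame exactly when R is symmetric. R is not symmetric, so not valid.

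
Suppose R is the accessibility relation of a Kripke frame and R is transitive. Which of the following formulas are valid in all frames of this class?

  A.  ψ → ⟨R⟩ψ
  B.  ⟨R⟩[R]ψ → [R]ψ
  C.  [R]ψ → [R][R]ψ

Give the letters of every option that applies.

(A) ψ → ⟨R⟩ψ is the dual of axiom T; it is valid on a frame exactly when R is reflexive. Such an R need not be reflexive, so not valid.
(B) ⟨R⟩[R]ψ → [R]ψ is the dual of axiom 5; it is valid on a frame exactly when R is euclidean. Such an R need not be euclidean, so not valid.
(C) [R]ψ → [R][R]ψ (axiom 4) characterises the transitive frames. Every such R is transitive — valid.

C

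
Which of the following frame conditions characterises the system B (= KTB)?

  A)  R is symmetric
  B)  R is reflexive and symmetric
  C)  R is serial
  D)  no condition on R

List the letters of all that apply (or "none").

(A) this class determines KB, not B (= KTB).
(B) B (= KTB) is sound and complete for exactly this class.
(C) this class determines D, not B (= KTB).
(D) this class determines K, not B (= KTB).

B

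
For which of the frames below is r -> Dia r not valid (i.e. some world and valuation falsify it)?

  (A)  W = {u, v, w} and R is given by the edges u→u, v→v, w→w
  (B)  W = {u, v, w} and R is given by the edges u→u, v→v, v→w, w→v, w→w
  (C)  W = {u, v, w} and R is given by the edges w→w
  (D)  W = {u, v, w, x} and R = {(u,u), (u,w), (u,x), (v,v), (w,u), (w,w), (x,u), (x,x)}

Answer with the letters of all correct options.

The schema r -> Dia r is the dual of axiom T; it is valid on a frame iff R is reflexive.
(A) R is reflexive (each world relates to itself), so the schema is valid here.
(B) R is reflexive (each world relates to itself), so the schema is valid here.
(C) R is not reflexive (not u R u), so the schema fails here.
(D) R is reflexive (each world relates to itself), so the schema is valid here.

C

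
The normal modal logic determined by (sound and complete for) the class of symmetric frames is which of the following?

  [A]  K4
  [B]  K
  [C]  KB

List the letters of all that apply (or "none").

(A) K4 is determined by the class of transitive frames.
(B) K is determined by the class of arbitrary frames.
(C) KB is determined by exactly this class.

C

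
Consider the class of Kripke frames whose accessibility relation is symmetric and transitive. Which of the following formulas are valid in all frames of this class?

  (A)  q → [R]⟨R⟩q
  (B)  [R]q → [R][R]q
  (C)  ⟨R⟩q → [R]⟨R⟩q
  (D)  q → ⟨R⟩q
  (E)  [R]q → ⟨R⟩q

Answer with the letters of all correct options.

A, B, C

A symmetric transitive relation is euclidean (uRv and uRw give vRu by symmetry, then vRw by transitivity).
(A) axiom B: valid iff R is symmetric. Every such R is symmetric — valid.
(B) [R]q → [R][R]q (axiom 4) characterises the transitive frames. Every such R is transitive — valid.
(C) axiom 5: valid iff R is euclidean. Every such R is euclidean — valid.
(D) the dual of axiom T: valid iff R is reflexive. Such an R need not be reflexive — not valid.
(E) axiom D: valid iff R is serial. Such an R need not be serial — not valid.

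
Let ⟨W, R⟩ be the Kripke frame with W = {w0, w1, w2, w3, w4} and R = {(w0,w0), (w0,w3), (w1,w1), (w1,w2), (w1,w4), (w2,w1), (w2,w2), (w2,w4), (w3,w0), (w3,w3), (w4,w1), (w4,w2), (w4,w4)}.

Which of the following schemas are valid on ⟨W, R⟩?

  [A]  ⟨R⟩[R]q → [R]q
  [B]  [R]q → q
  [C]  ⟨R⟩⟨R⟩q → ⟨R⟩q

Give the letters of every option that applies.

R is reflexive: each world relates to itself.
R is transitive: R is closed under composition.
R is euclidean: any two R-successors of the same world are R-related.
(A) the dual of axiom 5: valid iff R is euclidean. R is euclidean — valid.
(B) [R]q → q is axiom T, which corresponds to reflexivity. R is reflexive — valid.
(C) the dual of axiom 4: valid iff R is transitive. R is transitive — valid.

A, B, C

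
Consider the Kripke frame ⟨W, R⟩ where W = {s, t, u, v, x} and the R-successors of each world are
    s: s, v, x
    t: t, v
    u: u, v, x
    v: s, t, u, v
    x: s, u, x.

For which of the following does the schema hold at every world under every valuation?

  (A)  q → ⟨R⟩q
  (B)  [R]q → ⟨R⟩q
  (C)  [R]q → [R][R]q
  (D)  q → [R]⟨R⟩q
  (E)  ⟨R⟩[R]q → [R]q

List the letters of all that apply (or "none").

A, B, D

R is reflexive: each world relates to itself.
R is symmetric: every R-edge is matched by its reverse.
R is not transitive: s R v and v R t but not s R t.
R is not euclidean: s R v and s R x but not v R x.
R is serial: every world has an R-successor.
(A) q → ⟨R⟩q is the dual of axiom T, which corresponds to reflexivity. R is reflexive — valid.
(B) axiom D: valid iff R is serial. R is serial — valid.
(C) [R]q → [R][R]q is axiom 4; it is valid on a frame exactly when R is transitive. R is not transitive, so not valid.
(D) q → [R]⟨R⟩q is axiom B, which corresponds to symmetry. R is symmetric — valid.
(E) ⟨R⟩[R]q → [R]q (the dual of axiom 5) characterises the euclidean frames. R is not euclidean — not valid.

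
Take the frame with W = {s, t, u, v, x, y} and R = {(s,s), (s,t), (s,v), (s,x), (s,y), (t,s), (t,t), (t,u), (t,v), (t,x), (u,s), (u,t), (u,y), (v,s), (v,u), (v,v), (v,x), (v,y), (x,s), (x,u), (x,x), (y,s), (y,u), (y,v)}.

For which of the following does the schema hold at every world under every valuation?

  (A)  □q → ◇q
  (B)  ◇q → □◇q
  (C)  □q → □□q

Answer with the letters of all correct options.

R is not transitive: s R t and t R u but not s R u.
R is not euclidean: s R t and s R y but not t R y.
R is serial: every world has an R-successor.
(A) □q → ◇q is axiom D; it is valid on a frame exactly when R is serial. R is serial, so valid.
(B) ◇q → □◇q is axiom 5, which corresponds to the euclidean property. R is not euclidean — not valid.
(C) □q → □□q is axiom 4; it is valid on a frame exactly when R is transitive. R is not transitive, so not valid.

A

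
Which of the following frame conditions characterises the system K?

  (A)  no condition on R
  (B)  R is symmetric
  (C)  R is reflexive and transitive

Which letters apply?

(A) K is sound and complete for exactly this class.
(B) this class determines KB, not K.
(C) this class determines S4, not K.

A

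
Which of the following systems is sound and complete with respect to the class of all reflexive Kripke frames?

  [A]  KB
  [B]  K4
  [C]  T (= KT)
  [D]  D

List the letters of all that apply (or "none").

(A) KB is determined by the class of symmetric frames.
(B) K4 is determined by the class of transitive frames.
(C) T (= KT) is determined by exactly this class.
(D) D is determined by the class of serial frames.

C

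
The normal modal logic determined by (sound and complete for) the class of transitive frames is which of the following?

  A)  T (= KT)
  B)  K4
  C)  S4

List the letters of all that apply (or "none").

(A) T (= KT) is determined by the class of reflexive frames.
(B) K4 is determined by exactly this class.
(C) S4 is determined by the class of reflexive and transitive frames.

B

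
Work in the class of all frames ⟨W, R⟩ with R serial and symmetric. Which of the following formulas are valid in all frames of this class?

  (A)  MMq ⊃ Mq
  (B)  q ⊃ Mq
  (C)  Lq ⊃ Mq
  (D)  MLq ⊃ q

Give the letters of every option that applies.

(A) MMq ⊃ Mq is the dual of axiom 4, which corresponds to transitivity. Such an R need not be transitive — not valid.
(B) the dual of axiom T: valid iff R is reflexive. Such an R need not be reflexive — not valid.
(C) Lq ⊃ Mq is axiom D; it is valid on a frame exactly when R is serial. Every such R is serial, so valid.
(D) MLq ⊃ q is the dual of axiom B, which corresponds to symmetry. Every such R is symmetric — valid.

C, D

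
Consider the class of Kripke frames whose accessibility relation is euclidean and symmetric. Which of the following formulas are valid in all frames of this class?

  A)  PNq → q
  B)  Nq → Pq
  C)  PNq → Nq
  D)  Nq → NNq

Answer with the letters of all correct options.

A symmetric euclidean relation is transitive (uRv and vRw give vRu by symmetry, then uRw by the euclidean condition, applied at v).
(A) the dual of axiom B: valid iff R is symmetric. Every such R is symmetric — valid.
(B) Nq → Pq is axiom D; it is valid on a frame exactly when R is serial. Such an R need not be serial, so not valid.
(C) PNq → Nq is the dual of axiom 5, which corresponds to the euclidean property. Every such R is euclidean — valid.
(D) Nq → NNq is axiom 4; it is valid on a frame exactly when R is transitive. Every such R is transitive, so valid.

A, C, D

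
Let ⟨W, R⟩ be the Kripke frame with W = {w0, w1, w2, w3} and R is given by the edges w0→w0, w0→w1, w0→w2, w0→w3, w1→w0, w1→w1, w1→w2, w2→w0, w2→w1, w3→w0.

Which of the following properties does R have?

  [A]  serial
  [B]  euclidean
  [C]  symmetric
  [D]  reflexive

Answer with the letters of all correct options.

(A) serial: every world has an R-successor.
(B) not euclidean: w0 R w1 and w0 R w3 but not w1 R w3.
(C) symmetric: every R-edge is matched by its reverse.
(D) not reflexive: not w2 R w2.

A, C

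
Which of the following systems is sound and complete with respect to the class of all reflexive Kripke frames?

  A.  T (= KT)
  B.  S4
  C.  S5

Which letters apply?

A

(A) T (= KT) is determined by exactly this class.
(B) S4 is determined by the class of reflexive and transitive frames.
(C) S5 is determined by the class of reflexive, symmetric, and transitive frames.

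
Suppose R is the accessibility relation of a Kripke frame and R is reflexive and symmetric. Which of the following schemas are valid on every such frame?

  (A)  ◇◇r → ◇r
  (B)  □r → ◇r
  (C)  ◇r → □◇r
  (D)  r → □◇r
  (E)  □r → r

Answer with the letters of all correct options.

B, D, E

Reflexive relations are serial.
(A) ◇◇r → ◇r (the dual of axiom 4) characterises the transitive frames. Such an R need not be transitive — not valid.
(B) □r → ◇r (axiom D) characterises the serial frames. Every such R is serial — valid.
(C) ◇r → □◇r (axiom 5) characterises the euclidean frames. Such an R need not be euclidean — not valid.
(D) r → □◇r is axiom B, which corresponds to symmetry. Every such R is symmetric — valid.
(E) axiom T: valid iff R is reflexive. Every such R is reflexive — valid.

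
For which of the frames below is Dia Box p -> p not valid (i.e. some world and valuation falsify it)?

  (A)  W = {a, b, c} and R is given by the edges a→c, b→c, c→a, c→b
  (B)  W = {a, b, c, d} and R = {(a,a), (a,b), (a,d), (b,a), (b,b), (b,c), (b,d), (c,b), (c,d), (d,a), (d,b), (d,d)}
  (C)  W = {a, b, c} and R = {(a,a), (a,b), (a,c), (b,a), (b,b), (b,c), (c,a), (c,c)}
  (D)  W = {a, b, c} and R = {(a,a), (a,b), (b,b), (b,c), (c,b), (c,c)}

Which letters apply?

The schema Dia Box p -> p is the dual of axiom B; it is valid on a frame iff R is symmetric.
(A) R is symmetric (every R-edge is matched by its reverse), so the schema is valid here.
(B) R is not symmetric (c R d but not d R c), so the schema fails here.
(C) R is not symmetric (b R c but not c R b), so the schema fails here.
(D) R is not symmetric (a R b but not b R a), so the schema fails here.

B, C, D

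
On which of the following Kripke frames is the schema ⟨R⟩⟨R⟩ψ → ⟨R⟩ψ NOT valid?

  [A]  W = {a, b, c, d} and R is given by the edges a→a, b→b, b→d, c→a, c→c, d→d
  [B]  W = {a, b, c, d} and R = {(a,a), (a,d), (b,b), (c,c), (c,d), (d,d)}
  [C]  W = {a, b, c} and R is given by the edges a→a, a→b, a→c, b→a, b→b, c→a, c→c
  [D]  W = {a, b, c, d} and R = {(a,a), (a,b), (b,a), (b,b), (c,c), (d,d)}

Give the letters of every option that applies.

C

The schema ⟨R⟩⟨R⟩ψ → ⟨R⟩ψ is the dual of axiom 4; it is valid on a frame iff R is transitive.
(A) R is transitive (R is closed under composition), so the schema is valid here.
(B) R is transitive (R is closed under composition), so the schema is valid here.
(C) R is not transitive (b R a and a R c but not b R c), so the schema fails here.
(D) R is transitive (R is closed under composition), so the schema is valid here.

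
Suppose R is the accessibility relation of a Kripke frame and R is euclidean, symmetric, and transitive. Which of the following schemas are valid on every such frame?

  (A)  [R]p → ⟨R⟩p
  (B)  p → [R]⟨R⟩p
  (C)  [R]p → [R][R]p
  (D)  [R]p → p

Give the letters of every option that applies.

B, C

(A) axiom D: valid iff R is serial. Such an R need not be serial — not valid.
(B) p → [R]⟨R⟩p (axiom B) characterises the symmetric frames. Every such R is symmetric — valid.
(C) [R]p → [R][R]p is axiom 4; it is valid on a frame exactly when R is transitive. Every such R is transitive, so valid.
(D) [R]p → p is axiom T; it is valid on a frame exactly when R is reflexive. Such an R need not be reflexive, so not valid.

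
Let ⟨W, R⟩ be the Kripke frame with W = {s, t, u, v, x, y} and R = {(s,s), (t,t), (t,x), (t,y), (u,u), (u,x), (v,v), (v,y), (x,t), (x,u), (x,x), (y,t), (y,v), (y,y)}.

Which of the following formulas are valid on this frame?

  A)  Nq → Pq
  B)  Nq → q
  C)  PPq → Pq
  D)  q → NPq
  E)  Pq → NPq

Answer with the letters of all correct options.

R is reflexive: each world relates to itself.
R is symmetric: every R-edge is matched by its reverse.
R is not transitive: t R x and x R u but not t R u.
R is not euclidean: t R x and t R y but not x R y.
R is serial: every world has an R-successor.
(A) Nq → Pq (axiom D) characterises the serial frames. R is serial — valid.
(B) Nq → q is axiom T, which corresponds to reflexivity. R is reflexive — valid.
(C) the dual of axiom 4: valid iff R is transitive. R is not transitive — not valid.
(D) q → NPq (axiom B) characterises the symmetric frames. R is symmetric — valid.
(E) Pq → NPq is axiom 5, which corresponds to the euclidean property. R is not euclidean — not valid.

A, B, D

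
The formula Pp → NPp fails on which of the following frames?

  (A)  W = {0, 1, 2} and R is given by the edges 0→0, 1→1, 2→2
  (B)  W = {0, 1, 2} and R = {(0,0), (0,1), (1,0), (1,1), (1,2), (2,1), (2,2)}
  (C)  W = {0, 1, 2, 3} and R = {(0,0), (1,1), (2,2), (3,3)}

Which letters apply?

The schema Pp → NPp is axiom 5; it is valid on a frame iff R is euclidean.
(A) R is euclidean (any two R-successors of the same world are R-related), so the schema is valid here.
(B) R is not euclidean (1 R 0 and 1 R 2 but not 0 R 2), so the schema fails here.
(C) R is euclidean (any two R-successors of the same world are R-related), so the schema is valid here.

B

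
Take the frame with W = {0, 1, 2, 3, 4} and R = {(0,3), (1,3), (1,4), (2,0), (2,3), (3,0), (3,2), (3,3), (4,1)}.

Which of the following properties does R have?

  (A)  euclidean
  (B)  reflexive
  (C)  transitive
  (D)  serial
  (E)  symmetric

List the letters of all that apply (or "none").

D

(A) not euclidean: 1 R 3 and 1 R 4 but not 3 R 4.
(B) not reflexive: not 0 R 0.
(C) not transitive: 0 R 3 and 3 R 0 but not 0 R 0.
(D) serial: every world has an R-successor.
(E) not symmetric: 1 R 3 but not 3 R 1.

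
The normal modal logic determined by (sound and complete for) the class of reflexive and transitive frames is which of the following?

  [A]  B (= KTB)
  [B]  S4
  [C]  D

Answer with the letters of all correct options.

B

(A) B (= KTB) is determined by the class of reflexive and symmetric frames.
(B) S4 is determined by exactly this class.
(C) D is determined by the class of serial frames.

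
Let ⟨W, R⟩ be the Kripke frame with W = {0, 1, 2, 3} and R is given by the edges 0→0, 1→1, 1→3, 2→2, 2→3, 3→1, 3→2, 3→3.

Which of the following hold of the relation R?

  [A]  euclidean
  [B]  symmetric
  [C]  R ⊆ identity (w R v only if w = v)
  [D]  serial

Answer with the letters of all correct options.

B, D

(A) not euclidean: 3 R 1 and 3 R 2 but not 1 R 2.
(B) symmetric: every R-edge is matched by its reverse.
(C) not ⊆ identity: 1 R 3 with 1 ≠ 3.
(D) serial: every world has an R-successor.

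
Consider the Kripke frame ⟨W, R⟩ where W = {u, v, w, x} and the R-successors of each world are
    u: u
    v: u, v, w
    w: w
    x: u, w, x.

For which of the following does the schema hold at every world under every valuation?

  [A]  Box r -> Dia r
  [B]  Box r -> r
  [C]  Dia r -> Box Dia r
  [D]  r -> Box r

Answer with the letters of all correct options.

R is reflexive: each world relates to itself.
R is not euclidean: v R u and v R v but not u R v.
R is serial: every world has an R-successor.
R is not a subset of the identity: v R u with v ≠ u.
(A) axiom D: valid iff R is serial. R is serial — valid.
(B) axiom T: valid iff R is reflexive. R is reflexive — valid.
(C) Dia r -> Box Dia r is axiom 5; it is valid on a frame exactly when R is euclidean. R is not euclidean, so not valid.
(D) r -> Box r (equivalent to ◇p→p) corresponds to R being a subset of the identity. Here R ⊄ identity, so not valid.

A, B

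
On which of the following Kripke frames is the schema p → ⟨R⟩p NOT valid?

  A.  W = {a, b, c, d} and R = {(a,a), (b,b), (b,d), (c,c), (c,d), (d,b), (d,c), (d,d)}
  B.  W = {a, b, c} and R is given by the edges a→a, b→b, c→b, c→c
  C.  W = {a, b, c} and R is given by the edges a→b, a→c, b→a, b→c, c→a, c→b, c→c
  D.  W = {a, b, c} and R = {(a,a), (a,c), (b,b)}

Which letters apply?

The schema p → ⟨R⟩p is the dual of axiom T; it is valid on a frame iff R is reflexive.
(A) R is reflexive (each world relates to itself), so the schema is valid here.
(B) R is reflexive (each world relates to itself), so the schema is valid here.
(C) R is not reflexive (not a R a), so the schema fails here.
(D) R is not reflexive (not c R c), so the schema fails here.

C, D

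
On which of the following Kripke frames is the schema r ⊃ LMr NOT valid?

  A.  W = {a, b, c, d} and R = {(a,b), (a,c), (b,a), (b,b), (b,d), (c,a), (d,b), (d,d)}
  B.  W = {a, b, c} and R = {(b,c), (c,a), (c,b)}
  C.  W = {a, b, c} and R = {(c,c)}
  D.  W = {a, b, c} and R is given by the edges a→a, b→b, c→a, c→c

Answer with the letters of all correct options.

B, D

The schema r ⊃ LMr is axiom B; it is valid on a frame iff R is symmetric.
(A) R is symmetric (every R-edge is matched by its reverse), so the schema is valid here.
(B) R is not symmetric (c R a but not a R c), so the schema fails here.
(C) R is symmetric (every R-edge is matched by its reverse), so the schema is valid here.
(D) R is not symmetric (c R a but not a R c), so the schema fails here.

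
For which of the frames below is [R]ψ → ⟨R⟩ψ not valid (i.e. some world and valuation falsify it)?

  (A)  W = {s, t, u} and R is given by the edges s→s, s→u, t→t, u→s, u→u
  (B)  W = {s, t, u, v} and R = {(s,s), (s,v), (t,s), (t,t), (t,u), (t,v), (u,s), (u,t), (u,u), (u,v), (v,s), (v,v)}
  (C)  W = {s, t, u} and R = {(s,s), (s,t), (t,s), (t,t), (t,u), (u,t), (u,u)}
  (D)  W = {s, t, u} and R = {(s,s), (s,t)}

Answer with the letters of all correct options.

D

The schema [R]ψ → ⟨R⟩ψ is axiom D; it is valid on a frame iff R is serial.
(A) R is serial (every world has an R-successor), so the schema is valid here.
(B) R is serial (every world has an R-successor), so the schema is valid here.
(C) R is serial (every world has an R-successor), so the schema is valid here.
(D) R is not serial (t has no R-successor), so the schema fails here.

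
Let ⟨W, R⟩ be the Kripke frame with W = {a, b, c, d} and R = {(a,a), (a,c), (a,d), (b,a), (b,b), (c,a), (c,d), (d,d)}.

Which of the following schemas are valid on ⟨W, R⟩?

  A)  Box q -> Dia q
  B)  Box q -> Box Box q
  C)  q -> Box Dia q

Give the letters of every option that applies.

A

R is not symmetric: a R d but not d R a.
R is not transitive: b R a and a R c but not b R c.
R is serial: every world has an R-successor.
(A) Box q -> Dia q is axiom D, which corresponds to seriality. R is serial — valid.
(B) Box q -> Box Box q (axiom 4) characterises the transitive frames. R is not transitive — not valid.
(C) q -> Box Dia q (axiom B) characterises the symmetric frames. R is not symmetric — not valid.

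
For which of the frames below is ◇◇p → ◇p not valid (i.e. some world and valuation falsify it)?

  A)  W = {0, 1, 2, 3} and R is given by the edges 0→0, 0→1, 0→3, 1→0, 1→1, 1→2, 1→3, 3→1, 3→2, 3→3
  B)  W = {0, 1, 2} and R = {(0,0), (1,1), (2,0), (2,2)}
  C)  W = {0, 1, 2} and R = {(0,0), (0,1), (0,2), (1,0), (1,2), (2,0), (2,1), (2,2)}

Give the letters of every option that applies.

A, C

The schema ◇◇p → ◇p is the dual of axiom 4; it is valid on a frame iff R is transitive.
(A) R is not transitive (0 R 1 and 1 R 2 but not 0 R 2), so the schema fails here.
(B) R is transitive (R is closed under composition), so the schema is valid here.
(C) R is not transitive (1 R 0 and 0 R 1 but not 1 R 1), so the schema fails here.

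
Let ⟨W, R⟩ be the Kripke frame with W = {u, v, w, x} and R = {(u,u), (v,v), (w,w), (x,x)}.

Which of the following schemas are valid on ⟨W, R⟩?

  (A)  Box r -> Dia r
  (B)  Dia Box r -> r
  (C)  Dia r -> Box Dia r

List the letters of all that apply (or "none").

R is symmetric: every R-edge is matched by its reverse.
R is euclidean: any two R-successors of the same world are R-related.
R is serial: every world has an R-successor.
(A) axiom D: valid iff R is serial. R is serial — valid.
(B) Dia Box r -> r is the dual of axiom B, which corresponds to symmetry. R is symmetric — valid.
(C) axiom 5: valid iff R is euclidean. R is euclidean — valid.

A, B, C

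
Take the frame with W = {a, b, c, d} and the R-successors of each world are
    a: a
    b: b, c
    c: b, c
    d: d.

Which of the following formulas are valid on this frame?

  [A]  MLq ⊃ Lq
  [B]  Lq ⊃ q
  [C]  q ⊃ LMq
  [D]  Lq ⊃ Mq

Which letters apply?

A, B, C, D

R is reflexive: each world relates to itself.
R is symmetric: every R-edge is matched by its reverse.
R is euclidean: any two R-successors of the same world are R-related.
R is serial: every world has an R-successor.
(A) MLq ⊃ Lq is the dual of axiom 5, which corresponds to the euclidean property. R is euclidean — valid.
(B) Lq ⊃ q (axiom T) characterises the reflexive frames. R is reflexive — valid.
(C) axiom B: valid iff R is symmetric. R is symmetric — valid.
(D) Lq ⊃ Mq (axiom D) characterises the serial frames. R is serial — valid.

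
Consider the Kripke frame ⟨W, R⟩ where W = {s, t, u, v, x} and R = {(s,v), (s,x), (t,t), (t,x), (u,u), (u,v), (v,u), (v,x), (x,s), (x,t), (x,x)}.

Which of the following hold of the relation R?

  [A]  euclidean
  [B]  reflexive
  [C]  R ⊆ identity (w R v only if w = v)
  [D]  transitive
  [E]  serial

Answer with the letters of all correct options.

E

(A) not euclidean: s R x and s R v but not x R v.
(B) not reflexive: not s R s.
(C) not ⊆ identity: s R v with s ≠ v.
(D) not transitive: s R v and v R u but not s R u.
(E) serial: every world has an R-successor.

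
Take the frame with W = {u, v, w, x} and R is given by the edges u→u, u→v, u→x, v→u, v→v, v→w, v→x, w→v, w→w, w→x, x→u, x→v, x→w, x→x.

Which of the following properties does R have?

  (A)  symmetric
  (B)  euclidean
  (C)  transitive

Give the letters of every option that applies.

(A) symmetric: every R-edge is matched by its reverse.
(B) not euclidean: v R u and v R w but not u R w.
(C) not transitive: u R v and v R w but not u R w.

A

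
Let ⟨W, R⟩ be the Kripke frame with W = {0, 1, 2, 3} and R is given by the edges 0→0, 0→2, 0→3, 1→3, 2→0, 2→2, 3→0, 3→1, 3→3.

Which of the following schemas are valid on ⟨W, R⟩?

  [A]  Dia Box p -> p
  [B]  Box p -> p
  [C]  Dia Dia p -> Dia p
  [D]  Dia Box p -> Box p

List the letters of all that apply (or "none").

R is not reflexive: not 1 R 1.
R is symmetric: every R-edge is matched by its reverse.
R is not transitive: 0 R 3 and 3 R 1 but not 0 R 1.
R is not euclidean: 0 R 2 and 0 R 3 but not 2 R 3.
(A) Dia Box p -> p is the dual of axiom B; it is valid on a frame exactly when R is symmetric. R is symmetric, so valid.
(B) Box p -> p is axiom T; it is valid on a frame exactly when R is reflexive. R is not reflexive, so not valid.
(C) Dia Dia p -> Dia p is the dual of axiom 4; it is valid on a frame exactly when R is transitive. R is not transitive, so not valid.
(D) Dia Box p -> Box p is the dual of axiom 5; it is valid on a frame exactly when R is euclidean. R is not euclidean, so not valid.

A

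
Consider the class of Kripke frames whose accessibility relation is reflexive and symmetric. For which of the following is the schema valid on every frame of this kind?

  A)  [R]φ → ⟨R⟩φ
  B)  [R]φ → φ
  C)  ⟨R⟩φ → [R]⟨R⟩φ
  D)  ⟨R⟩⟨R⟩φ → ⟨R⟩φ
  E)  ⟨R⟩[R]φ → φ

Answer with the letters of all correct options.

A, B, E

Reflexive relations are serial.
(A) [R]φ → ⟨R⟩φ is axiom D, which corresponds to seriality. Every such R is serial — valid.
(B) axiom T: valid iff R is reflexive. Every such R is reflexive — valid.
(C) ⟨R⟩φ → [R]⟨R⟩φ (axiom 5) characterises the euclidean frames. Such an R need not be euclidean — not valid.
(D) the dual of axiom 4: valid iff R is transitive. Such an R need not be transitive — not valid.
(E) ⟨R⟩[R]φ → φ is the dual of axiom B, which corresponds to symmetry. Every such R is symmetric — valid.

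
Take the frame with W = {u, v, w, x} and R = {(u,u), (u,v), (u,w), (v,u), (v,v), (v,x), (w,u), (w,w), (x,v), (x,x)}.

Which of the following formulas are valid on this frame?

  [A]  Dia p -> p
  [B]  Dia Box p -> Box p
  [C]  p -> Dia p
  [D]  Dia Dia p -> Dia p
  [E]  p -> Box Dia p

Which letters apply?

R is reflexive: each world relates to itself.
R is symmetric: every R-edge is matched by its reverse.
R is not transitive: u R v and v R x but not u R x.
R is not euclidean: u R v and u R w but not v R w.
R is not a subset of the identity: u R v with u ≠ v.
(A) Dia p -> p is valid only on frames where every R-edge is a self-loop. Here R ⊄ identity — not valid.
(B) the dual of axiom 5: valid iff R is euclidean. R is not euclidean — not valid.
(C) the dual of axiom T: valid iff R is reflexive. R is reflexive — valid.
(D) Dia Dia p -> Dia p is the dual of axiom 4, which corresponds to transitivity. R is not transitive — not valid.
(E) p -> Box Dia p is axiom B; it is valid on a frame exactly when R is symmetric. R is symmetric, so valid.

C, E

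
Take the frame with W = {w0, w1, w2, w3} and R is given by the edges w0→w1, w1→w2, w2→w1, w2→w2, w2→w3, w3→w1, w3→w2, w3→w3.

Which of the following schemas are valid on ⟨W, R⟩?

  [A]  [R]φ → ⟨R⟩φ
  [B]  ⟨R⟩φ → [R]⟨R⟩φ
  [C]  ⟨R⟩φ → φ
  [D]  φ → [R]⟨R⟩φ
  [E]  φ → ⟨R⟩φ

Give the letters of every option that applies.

A

R is not reflexive: not w0 R w0.
R is not symmetric: w0 R w1 but not w1 R w0.
R is not euclidean: w2 R w1 and w2 R w3 but not w1 R w3.
R is serial: every world has an R-successor.
R is not a subset of the identity: w0 R w1 with w0 ≠ w1.
(A) [R]φ → ⟨R⟩φ (axiom D) characterises the serial frames. R is serial — valid.
(B) ⟨R⟩φ → [R]⟨R⟩φ is axiom 5; it is valid on a frame exactly when R is euclidean. R is not euclidean, so not valid.
(C) ⟨R⟩φ → φ (the converse of T) corresponds to R being a subset of the identity. Here R ⊄ identity, so not valid.
(D) φ → [R]⟨R⟩φ (axiom B) characterises the symmetric frames. R is not symmetric — not valid.
(E) φ → ⟨R⟩φ is the dual of axiom T; it is valid on a frame exactly when R is reflexive. R is not reflexive, so not valid.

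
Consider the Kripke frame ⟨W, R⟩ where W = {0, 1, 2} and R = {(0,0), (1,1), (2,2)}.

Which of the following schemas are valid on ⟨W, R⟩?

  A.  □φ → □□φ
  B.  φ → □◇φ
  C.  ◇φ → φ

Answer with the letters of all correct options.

A, B, C

R is symmetric: every R-edge is matched by its reverse.
R is transitive: R is closed under composition.
R is a subset of the identity: every R-edge is a self-loop.
(A) □φ → □□φ (axiom 4) characterises the transitive frames. R is transitive — valid.
(B) φ → □◇φ is axiom B, which corresponds to symmetry. R is symmetric — valid.
(C) ◇φ → φ is the converse of T; it holds exactly when R ⊆ identity. Here R ⊆ identity — valid.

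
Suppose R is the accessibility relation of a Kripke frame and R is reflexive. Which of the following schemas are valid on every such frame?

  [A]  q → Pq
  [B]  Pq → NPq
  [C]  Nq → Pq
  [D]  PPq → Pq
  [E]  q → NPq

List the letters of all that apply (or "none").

A reflexive relation is serial.
(A) the dual of axiom T: valid iff R is reflexive. Every such R is reflexive — valid.
(B) Pq → NPq is axiom 5, which corresponds to the euclidean property. Such an R need not be euclidean — not valid.
(C) Nq → Pq is axiom D; it is valid on a frame exactly when R is serial. Every such R is serial, so valid.
(D) the dual of axiom 4: valid iff R is transitive. Such an R need not be transitive — not valid.
(E) q → NPq is axiom B, which corresponds to symmetry. Such an R need not be symmetric — not valid.

A, C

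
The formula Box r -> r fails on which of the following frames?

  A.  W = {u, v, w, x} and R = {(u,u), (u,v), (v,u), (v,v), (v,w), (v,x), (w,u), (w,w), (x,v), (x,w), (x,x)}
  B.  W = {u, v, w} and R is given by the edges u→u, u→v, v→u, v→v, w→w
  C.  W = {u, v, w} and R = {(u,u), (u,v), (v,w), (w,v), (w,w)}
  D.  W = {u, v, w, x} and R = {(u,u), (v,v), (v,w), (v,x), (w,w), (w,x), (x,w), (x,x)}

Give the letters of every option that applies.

The schema Box r -> r is axiom T; it is valid on a frame iff R is reflexive.
(A) R is reflexive (each world relates to itself), so the schema is valid here.
(B) R is reflexive (each world relates to itself), so the schema is valid here.
(C) R is not reflexive (not v R v), so the schema fails here.
(D) R is reflexive (each world relates to itself), so the schema is valid here.

C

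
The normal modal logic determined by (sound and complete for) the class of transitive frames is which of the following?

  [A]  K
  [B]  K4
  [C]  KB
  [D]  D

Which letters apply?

(A) K is determined by the class of arbitrary frames.
(B) K4 is determined by exactly this class.
(C) KB is determined by the class of symmetric frames.
(D) D is determined by the class of serial frames.

B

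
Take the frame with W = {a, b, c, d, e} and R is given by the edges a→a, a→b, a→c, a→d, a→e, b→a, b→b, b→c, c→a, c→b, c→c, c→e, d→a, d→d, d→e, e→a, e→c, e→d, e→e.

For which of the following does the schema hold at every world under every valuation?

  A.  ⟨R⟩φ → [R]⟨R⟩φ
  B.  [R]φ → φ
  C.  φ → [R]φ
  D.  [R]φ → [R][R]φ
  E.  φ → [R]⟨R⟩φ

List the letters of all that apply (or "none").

B, E

R is reflexive: each world relates to itself.
R is symmetric: every R-edge is matched by its reverse.
R is not transitive: b R a and a R d but not b R d.
R is not euclidean: a R b and a R d but not b R d.
R is not a subset of the identity: a R b with a ≠ b.
(A) axiom 5: valid iff R is euclidean. R is not euclidean — not valid.
(B) [R]φ → φ (axiom T) characterises the reflexive frames. R is reflexive — valid.
(C) φ → [R]φ (equivalent to ◇p→p) corresponds to R being a subset of the identity. Here R ⊄ identity, so not valid.
(D) axiom 4: valid iff R is transitive. R is not transitive — not valid.
(E) φ → [R]⟨R⟩φ (axiom B) characterises the symmetric frames. R is symmetric — valid.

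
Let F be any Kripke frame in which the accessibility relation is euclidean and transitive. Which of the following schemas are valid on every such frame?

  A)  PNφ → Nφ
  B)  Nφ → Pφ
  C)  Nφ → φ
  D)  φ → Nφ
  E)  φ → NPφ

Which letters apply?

A

(A) PNφ → Nφ is the dual of axiom 5; it is valid on a frame exactly when R is euclidean. Every such R is euclidean, so valid.
(B) axiom D: valid iff R is serial. Such an R need not be serial — not valid.
(C) Nφ → φ is axiom T, which corresponds to reflexivity. Such an R need not be reflexive — not valid.
(D) φ → Nφ (equivalent to ◇p→p) corresponds to R being a subset of the identity. Such an R need not be a subset of the identity, so not valid.
(E) axiom B: valid iff R is symmetric. Such an R need not be symmetric — not valid.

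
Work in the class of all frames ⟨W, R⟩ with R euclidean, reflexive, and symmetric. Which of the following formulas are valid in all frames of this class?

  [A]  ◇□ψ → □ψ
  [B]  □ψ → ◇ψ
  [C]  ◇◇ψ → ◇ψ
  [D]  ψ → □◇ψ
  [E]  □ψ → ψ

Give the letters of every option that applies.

A, B, C, D, E

A relation that is euclidean, reflexive, and symmetric is also serial and transitive.
(A) ◇□ψ → □ψ is the dual of axiom 5; it is valid on a frame exactly when R is euclidean. Every such R is euclidean, so valid.
(B) □ψ → ◇ψ (axiom D) characterises the serial frames. Every such R is serial — valid.
(C) ◇◇ψ → ◇ψ (the dual of axiom 4) characterises the transitive frames. Every such R is transitive — valid.
(D) ψ → □◇ψ is axiom B; it is valid on a frame exactly when R is symmetric. Every such R is symmetric, so valid.
(E) axiom T: valid iff R is reflexive. Every such R is reflexive — valid.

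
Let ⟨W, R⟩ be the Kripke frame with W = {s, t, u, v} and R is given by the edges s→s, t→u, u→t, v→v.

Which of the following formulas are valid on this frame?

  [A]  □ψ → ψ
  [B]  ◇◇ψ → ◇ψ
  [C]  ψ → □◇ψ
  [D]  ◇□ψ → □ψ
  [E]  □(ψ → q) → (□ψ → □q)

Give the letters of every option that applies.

R is not reflexive: not t R t.
R is symmetric: every R-edge is matched by its reverse.
R is not transitive: t R u and u R t but not t R t.
R is not euclidean: t R u and t R u but not u R u.
(A) □ψ → ψ is axiom T; it is valid on a frame exactly when R is reflexive. R is not reflexive, so not valid.
(B) the dual of axiom 4: valid iff R is transitive. R is not transitive — not valid.
(C) ψ → □◇ψ (axiom B) characterises the symmetric frames. R is symmetric — valid.
(D) ◇□ψ → □ψ is the dual of axiom 5, which corresponds to the euclidean property. R is not euclidean — not valid.
(E) □(ψ → q) → (□ψ → □q) is the K axiom; it holds on all frames — valid.

C, E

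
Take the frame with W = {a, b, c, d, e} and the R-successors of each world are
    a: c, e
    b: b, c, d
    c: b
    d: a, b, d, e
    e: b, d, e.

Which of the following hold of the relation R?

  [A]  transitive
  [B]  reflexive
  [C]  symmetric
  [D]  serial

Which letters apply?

D

(A) not transitive: a R c and c R b but not a R b.
(B) not reflexive: not a R a.
(C) not symmetric: a R c but not c R a.
(D) serial: every world has an R-successor.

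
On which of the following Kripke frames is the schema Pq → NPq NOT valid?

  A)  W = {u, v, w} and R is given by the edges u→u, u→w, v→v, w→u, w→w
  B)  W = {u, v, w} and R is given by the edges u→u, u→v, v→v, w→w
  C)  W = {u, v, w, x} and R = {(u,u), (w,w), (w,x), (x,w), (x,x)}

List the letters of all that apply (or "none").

The schema Pq → NPq is axiom 5; it is valid on a frame iff R is euclidean.
(A) R is euclidean (any two R-successors of the same world are R-related), so the schema is valid here.
(B) R is not euclidean (u R v and u R u but not v R u), so the schema fails here.
(C) R is euclidean (any two R-successors of the same world are R-related), so the schema is valid here.

B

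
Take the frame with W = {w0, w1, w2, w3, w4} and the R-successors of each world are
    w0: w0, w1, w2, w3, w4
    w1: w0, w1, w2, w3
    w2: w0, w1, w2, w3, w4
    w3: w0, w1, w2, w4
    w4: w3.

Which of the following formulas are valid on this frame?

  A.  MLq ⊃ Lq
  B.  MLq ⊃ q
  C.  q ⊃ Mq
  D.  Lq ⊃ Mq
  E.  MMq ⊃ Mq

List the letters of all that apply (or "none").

R is not reflexive: not w3 R w3.
R is not symmetric: w0 R w4 but not w4 R w0.
R is not transitive: w1 R w0 and w0 R w4 but not w1 R w4.
R is not euclidean: w0 R w1 and w0 R w4 but not w1 R w4.
R is serial: every world has an R-successor.
(A) MLq ⊃ Lq (the dual of axiom 5) characterises the euclidean frames. R is not euclidean — not valid.
(B) MLq ⊃ q is the dual of axiom B; it is valid on a frame exactly when R is symmetric. R is not symmetric, so not valid.
(C) q ⊃ Mq (the dual of axiom T) characterises the reflexive frames. R is not reflexive — not valid.
(D) Lq ⊃ Mq is axiom D; it is valid on a frame exactly when R is serial. R is serial, so valid.
(E) MMq ⊃ Mq (the dual of axiom 4) characterises the transitive frames. R is not transitive — not valid.

D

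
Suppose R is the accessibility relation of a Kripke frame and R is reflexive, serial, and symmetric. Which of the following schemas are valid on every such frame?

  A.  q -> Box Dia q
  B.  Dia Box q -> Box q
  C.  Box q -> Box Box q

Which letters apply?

A

(A) q -> Box Dia q (axiom B) characterises the symmetric frames. Every such R is symmetric — valid.
(B) Dia Box q -> Box q is the dual of axiom 5; it is valid on a frame exactly when R is euclidean. Such an R need not be euclidean, so not valid.
(C) Box q -> Box Box q is axiom 4; it is valid on a frame exactly when R is transitive. Such an R need not be transitive, so not valid.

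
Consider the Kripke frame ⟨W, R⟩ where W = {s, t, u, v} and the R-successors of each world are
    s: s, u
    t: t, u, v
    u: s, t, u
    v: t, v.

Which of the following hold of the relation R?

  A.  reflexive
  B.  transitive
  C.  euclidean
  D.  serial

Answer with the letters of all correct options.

(A) reflexive: each world relates to itself.
(B) not transitive: s R u and u R t but not s R t.
(C) not euclidean: t R u and t R v but not u R v.
(D) serial: every world has an R-successor.

A, D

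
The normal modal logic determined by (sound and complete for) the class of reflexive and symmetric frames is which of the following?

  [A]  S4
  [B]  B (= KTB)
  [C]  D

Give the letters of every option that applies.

(A) S4 is determined by the class of reflexive and transitive frames.
(B) B (= KTB) is determined by exactly this class.
(C) D is determined by the class of serial frames.

B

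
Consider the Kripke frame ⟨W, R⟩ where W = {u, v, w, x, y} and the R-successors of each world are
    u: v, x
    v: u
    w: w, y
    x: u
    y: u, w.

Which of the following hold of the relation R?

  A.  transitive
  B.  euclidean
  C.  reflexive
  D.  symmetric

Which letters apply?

none

(A) not transitive: u R v and v R u but not u R u.
(B) not euclidean: u R v and u R x but not v R x.
(C) not reflexive: not u R u.
(D) not symmetric: y R u but not u R y.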